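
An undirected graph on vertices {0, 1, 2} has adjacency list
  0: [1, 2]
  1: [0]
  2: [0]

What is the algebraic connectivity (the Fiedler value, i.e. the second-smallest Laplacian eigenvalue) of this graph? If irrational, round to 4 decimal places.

Reading degrees in the order [0, 1, 2] gives [2, 1, 1]; set D = diag(2, 1, 1) and form L = D - A. The sorted Laplacian eigenvalues are [0, 1, 3]; the algebraic connectivity is the second entry, 1. The largest eigenvalue, 3, is at most the vertex count 3.

1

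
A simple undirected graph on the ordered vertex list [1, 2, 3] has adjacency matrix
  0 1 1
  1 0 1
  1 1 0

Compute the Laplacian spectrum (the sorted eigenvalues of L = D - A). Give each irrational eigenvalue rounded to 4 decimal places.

[0, 3, 3]

With the vertex order [1, 2, 3], the degrees are [2, 2, 2], giving D = diag(2, 2, 2) and L = D - A. Since every row of L sums to 0, the all-ones vector is in the kernel and 0 is an eigenvalue. The eigenvalues sum to 6, which equals trace(L) = 2|E|.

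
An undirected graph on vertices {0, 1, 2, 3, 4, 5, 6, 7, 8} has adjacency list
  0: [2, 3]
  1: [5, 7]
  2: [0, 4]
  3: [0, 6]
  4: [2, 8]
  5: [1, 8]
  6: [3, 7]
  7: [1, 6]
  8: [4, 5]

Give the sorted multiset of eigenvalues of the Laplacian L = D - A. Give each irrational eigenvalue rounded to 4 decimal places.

[0, 0.4679, 0.4679, 1.6527, 1.6527, 3, 3, 3.8794, 3.8794]

Reading degrees in the order [0, 1, 2, 3, 4, 5, 6, 7, 8] gives [2, 2, 2, 2, 2, 2, 2, 2, 2]; set D = diag(2, 2, 2, 2, 2, 2, 2, 2, 2) and form L = D - A. Diagonalising L (or applying a numerical eigensolver to the 9x9 matrix) gives the spectrum above.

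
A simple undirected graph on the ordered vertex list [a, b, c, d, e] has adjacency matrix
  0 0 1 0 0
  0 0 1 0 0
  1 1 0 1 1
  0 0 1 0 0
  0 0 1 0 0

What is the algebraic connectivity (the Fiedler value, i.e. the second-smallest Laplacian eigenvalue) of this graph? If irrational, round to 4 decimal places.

Reading degrees in the order [a, b, c, d, e] gives [1, 1, 4, 1, 1]; set D = diag(1, 1, 4, 1, 1) and form L = D - A. The smallest Laplacian eigenvalue is always 0. The next one, lambda_2 = 1, measures how hard the graph is to disconnect: larger values mean better connectivity. The largest eigenvalue, 5, is at most the vertex count 5. There is one zero in the spectrum, matching the 1 component.

1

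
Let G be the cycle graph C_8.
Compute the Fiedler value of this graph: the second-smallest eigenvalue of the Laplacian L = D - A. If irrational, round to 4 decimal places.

0.5858

The graph has 8 vertices and degree multiset [2, 2, 2, 2, 2, 2, 2, 2]; D is the diagonal matrix of degrees and L = D - A. Computing the eigenvalues of L and sorting gives [0, 0.5858, 0.5858, 2, 2, 3.4142, 3.4142, 4]. The Fiedler value lambda_2 = 0.5858 is strictly positive, so the graph is connected. There is one zero in the spectrum, matching the 1 component.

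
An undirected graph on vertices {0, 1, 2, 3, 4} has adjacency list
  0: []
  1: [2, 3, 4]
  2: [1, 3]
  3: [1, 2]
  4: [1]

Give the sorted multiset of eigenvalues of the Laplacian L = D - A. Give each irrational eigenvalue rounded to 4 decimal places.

Reading degrees in the order [0, 1, 2, 3, 4] gives [0, 3, 2, 2, 1]; set D = diag(0, 3, 2, 2, 1) and form L = D - A. L is symmetric positive semidefinite, so every eigenvalue is real and nonnegative. The 2 zero eigenvalues correspond to the 2 connected components. There are 2 zeros in the spectrum, matching the 2 components.

[0, 0, 1, 3, 4]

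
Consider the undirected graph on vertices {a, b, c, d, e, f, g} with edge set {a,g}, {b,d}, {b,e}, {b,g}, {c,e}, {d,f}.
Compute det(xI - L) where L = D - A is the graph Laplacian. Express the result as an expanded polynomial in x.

Each diagonal entry of L is the vertex degree and each off-diagonal entry is -1 where an edge is present, 0 otherwise; in the order [a, b, c, d, e, f, g] the diagonal is [1, 3, 1, 2, 2, 1, 2]. Computing det(xI - L) by cofactor expansion (or equivalently via sum-over-permutations) gives x^7 - 12x^6 + 54x^5 - 114x^4 + 114x^3 - 48x^2 + 7x. The coefficient of x^6 equals -trace(L) = -12, matching the sum of degrees. The largest eigenvalue, 4.4142, is at most the vertex count 7. There is one zero in the spectrum, matching the 1 component.

x^7 - 12x^6 + 54x^5 - 114x^4 + 114x^3 - 48x^2 + 7x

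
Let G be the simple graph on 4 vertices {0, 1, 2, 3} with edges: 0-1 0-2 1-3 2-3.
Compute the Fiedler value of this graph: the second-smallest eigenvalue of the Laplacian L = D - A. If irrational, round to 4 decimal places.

2

Reading degrees in the order [0, 1, 2, 3] gives [2, 2, 2, 2]; set D = diag(2, 2, 2, 2) and form L = D - A. Computing the eigenvalues of L and sorting gives [0, 2, 2, 4]. The Fiedler value lambda_2 = 2 is strictly positive, so the graph is connected.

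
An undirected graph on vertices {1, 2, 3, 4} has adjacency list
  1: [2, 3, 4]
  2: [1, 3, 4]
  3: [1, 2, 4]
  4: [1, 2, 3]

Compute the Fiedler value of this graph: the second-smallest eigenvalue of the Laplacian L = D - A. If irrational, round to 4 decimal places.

4

Reading degrees in the order [1, 2, 3, 4] gives [3, 3, 3, 3]; set D = diag(3, 3, 3, 3) and form L = D - A. Computing the eigenvalues of L and sorting gives [0, 4, 4, 4]. The Fiedler value lambda_2 = 4 is strictly positive, so the graph is connected. The eigenvalues sum to 12, which equals trace(L) = 2|E|. The largest eigenvalue, 4, is at most the vertex count 4.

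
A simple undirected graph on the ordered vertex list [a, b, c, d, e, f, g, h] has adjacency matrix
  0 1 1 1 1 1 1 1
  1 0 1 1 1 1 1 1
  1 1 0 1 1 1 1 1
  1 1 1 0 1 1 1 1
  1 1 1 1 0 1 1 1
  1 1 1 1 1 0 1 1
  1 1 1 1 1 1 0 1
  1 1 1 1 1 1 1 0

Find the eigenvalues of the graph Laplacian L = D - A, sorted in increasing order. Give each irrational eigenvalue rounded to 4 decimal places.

Reading degrees in the order [a, b, c, d, e, f, g, h] gives [7, 7, 7, 7, 7, 7, 7, 7]; set D = diag(7, 7, 7, 7, 7, 7, 7, 7) and form L = D - A. The multiplicity of 0 as a Laplacian eigenvalue equals the number of connected components. The largest eigenvalue, 8, is at most the vertex count 8.

[0, 8, 8, 8, 8, 8, 8, 8]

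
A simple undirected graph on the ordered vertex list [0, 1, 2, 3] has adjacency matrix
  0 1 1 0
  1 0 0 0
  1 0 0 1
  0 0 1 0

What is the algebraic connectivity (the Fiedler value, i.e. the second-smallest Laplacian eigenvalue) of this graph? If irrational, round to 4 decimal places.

Reading degrees in the order [0, 1, 2, 3] gives [2, 1, 2, 1]; set D = diag(2, 1, 2, 1) and form L = D - A. The sorted Laplacian eigenvalues are [0, 0.5858, 2, 3.4142]; the algebraic connectivity is the second entry, 0.5858. By the matrix-tree theorem the graph has (1/4) * product of the nonzero eigenvalues = 1 spanning tree. The eigenvalues sum to 6, which equals trace(L) = 2|E|.

0.5858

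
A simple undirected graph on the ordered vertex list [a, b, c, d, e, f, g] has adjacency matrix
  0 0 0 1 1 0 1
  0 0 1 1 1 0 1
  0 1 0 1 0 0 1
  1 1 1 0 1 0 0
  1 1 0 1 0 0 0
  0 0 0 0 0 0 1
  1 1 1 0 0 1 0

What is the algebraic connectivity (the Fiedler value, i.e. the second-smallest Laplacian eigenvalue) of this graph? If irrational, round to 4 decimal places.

0.8573

Reading degrees in the order [a, b, c, d, e, f, g] gives [3, 4, 3, 4, 3, 1, 4]; set D = diag(3, 4, 3, 4, 3, 1, 4) and form L = D - A. The sorted Laplacian eigenvalues are [0, 0.8573, 2.4037, 3.3910, 4.3233, 5, 6.0247]; the algebraic connectivity is the second entry, 0.8573.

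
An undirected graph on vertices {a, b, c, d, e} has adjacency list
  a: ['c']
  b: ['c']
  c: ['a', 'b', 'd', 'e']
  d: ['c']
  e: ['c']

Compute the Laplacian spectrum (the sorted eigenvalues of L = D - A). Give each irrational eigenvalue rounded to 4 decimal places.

[0, 1, 1, 1, 5]

Each diagonal entry of L is the vertex degree and each off-diagonal entry is -1 where an edge is present, 0 otherwise; in the order [a, b, c, d, e] the diagonal is [1, 1, 4, 1, 1]. Diagonalising L (or applying a numerical eigensolver to the 5x5 matrix) gives the spectrum above. The single zero eigenvalue shows the graph is connected.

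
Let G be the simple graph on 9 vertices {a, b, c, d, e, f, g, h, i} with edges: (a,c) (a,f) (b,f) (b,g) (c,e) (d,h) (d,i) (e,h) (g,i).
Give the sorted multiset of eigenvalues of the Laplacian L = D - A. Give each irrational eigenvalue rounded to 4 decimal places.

[0, 0.4679, 0.4679, 1.6527, 1.6527, 3, 3, 3.8794, 3.8794]

Each diagonal entry of L is the vertex degree and each off-diagonal entry is -1 where an edge is present, 0 otherwise; in the order [a, b, c, d, e, f, g, h, i] the diagonal is [2, 2, 2, 2, 2, 2, 2, 2, 2]. The multiplicity of 0 as a Laplacian eigenvalue equals the number of connected components.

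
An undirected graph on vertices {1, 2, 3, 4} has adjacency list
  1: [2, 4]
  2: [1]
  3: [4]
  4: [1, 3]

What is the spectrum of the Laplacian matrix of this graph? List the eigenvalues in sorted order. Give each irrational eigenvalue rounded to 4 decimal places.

Each diagonal entry of L is the vertex degree and each off-diagonal entry is -1 where an edge is present, 0 otherwise; in the order [1, 2, 3, 4] the diagonal is [2, 1, 1, 2]. Diagonalising L (or applying a numerical eigensolver to the 4x4 matrix) gives the spectrum above. The single zero eigenvalue shows the graph is connected. By the matrix-tree theorem the graph has (1/4) * product of the nonzero eigenvalues = 1 spanning tree. The eigenvalues sum to 6, which equals trace(L) = 2|E|.

[0, 0.5858, 2, 3.4142]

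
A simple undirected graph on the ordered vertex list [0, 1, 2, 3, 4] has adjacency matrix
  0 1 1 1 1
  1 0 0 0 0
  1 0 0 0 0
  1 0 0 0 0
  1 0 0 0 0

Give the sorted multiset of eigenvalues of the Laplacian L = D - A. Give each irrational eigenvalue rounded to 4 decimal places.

[0, 1, 1, 1, 5]

Each diagonal entry of L is the vertex degree and each off-diagonal entry is -1 where an edge is present, 0 otherwise; in the order [0, 1, 2, 3, 4] the diagonal is [4, 1, 1, 1, 1]. The multiplicity of 0 as a Laplacian eigenvalue equals the number of connected components. The single zero eigenvalue shows the graph is connected. The largest eigenvalue, 5, is at most the vertex count 5.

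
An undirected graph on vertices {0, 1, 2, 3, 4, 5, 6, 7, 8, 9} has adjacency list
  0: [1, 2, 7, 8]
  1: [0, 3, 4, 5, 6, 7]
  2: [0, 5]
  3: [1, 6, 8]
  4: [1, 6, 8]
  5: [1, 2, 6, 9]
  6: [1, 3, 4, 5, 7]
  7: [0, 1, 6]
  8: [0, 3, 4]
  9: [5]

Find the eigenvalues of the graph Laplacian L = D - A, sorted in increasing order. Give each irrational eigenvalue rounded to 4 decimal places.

[0, 0.7457, 1.5373, 2.3696, 2.9595, 3, 4.5401, 5.0839, 6.3685, 7.3953]

With the vertex order [0, 1, 2, 3, 4, 5, 6, 7, 8, 9], the degrees are [4, 6, 2, 3, 3, 4, 5, 3, 3, 1], giving D = diag(4, 6, 2, 3, 3, 4, 5, 3, 3, 1) and L = D - A. Since every row of L sums to 0, the all-ones vector is in the kernel and 0 is an eigenvalue. There is one zero in the spectrum, matching the 1 component. The eigenvalues sum to 34, which equals trace(L) = 2|E|.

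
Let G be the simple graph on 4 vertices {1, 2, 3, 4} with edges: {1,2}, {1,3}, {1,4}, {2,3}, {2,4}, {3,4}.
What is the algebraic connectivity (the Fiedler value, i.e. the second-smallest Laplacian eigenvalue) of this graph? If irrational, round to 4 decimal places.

Each diagonal entry of L is the vertex degree and each off-diagonal entry is -1 where an edge is present, 0 otherwise; in the order [1, 2, 3, 4] the diagonal is [3, 3, 3, 3]. The sorted Laplacian eigenvalues are [0, 4, 4, 4]; the algebraic connectivity is the second entry, 4. By the matrix-tree theorem the graph has (1/4) * product of the nonzero eigenvalues = 16 spanning trees.

4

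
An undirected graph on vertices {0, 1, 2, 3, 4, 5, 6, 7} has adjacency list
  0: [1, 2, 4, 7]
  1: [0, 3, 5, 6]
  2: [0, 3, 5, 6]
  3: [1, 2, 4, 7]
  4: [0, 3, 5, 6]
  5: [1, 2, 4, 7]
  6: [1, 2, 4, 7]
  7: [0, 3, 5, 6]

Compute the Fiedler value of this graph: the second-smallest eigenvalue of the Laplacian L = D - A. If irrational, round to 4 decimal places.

4

Each diagonal entry of L is the vertex degree and each off-diagonal entry is -1 where an edge is present, 0 otherwise; in the order [0, 1, 2, 3, 4, 5, 6, 7] the diagonal is [4, 4, 4, 4, 4, 4, 4, 4]. The smallest Laplacian eigenvalue is always 0. The next one, lambda_2 = 4, measures how hard the graph is to disconnect: larger values mean better connectivity. There is one zero in the spectrum, matching the 1 component. The eigenvalues sum to 32, which equals trace(L) = 2|E|.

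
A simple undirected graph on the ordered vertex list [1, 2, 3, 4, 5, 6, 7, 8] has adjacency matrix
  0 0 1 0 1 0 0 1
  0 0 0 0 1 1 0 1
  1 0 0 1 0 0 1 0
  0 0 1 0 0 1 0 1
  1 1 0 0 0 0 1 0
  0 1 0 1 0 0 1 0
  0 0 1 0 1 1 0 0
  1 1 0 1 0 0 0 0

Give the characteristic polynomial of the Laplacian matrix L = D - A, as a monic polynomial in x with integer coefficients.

x^8 - 24x^7 + 240x^6 - 1296x^5 + 4080x^4 - 7488x^3 + 7424x^2 - 3072x

Reading degrees in the order [1, 2, 3, 4, 5, 6, 7, 8] gives [3, 3, 3, 3, 3, 3, 3, 3]; set D = diag(3, 3, 3, 3, 3, 3, 3, 3) and form L = D - A. Computing det(xI - L) by cofactor expansion (or equivalently via sum-over-permutations) gives x^8 - 24x^7 + 240x^6 - 1296x^5 + 4080x^4 - 7488x^3 + 7424x^2 - 3072x. The constant term is 0 because L is singular (the all-ones vector lies in its kernel). The eigenvalues sum to 24, which equals trace(L) = 2|E|.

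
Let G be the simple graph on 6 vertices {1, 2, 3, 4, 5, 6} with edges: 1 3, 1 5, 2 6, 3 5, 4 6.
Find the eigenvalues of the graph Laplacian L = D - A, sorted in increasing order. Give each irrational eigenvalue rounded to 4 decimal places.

Each diagonal entry of L is the vertex degree and each off-diagonal entry is -1 where an edge is present, 0 otherwise; in the order [1, 2, 3, 4, 5, 6] the diagonal is [2, 1, 2, 1, 2, 2]. L is symmetric positive semidefinite, so every eigenvalue is real and nonnegative. The 2 zero eigenvalues correspond to the 2 connected components. The largest eigenvalue, 3, is at most the vertex count 6.

[0, 0, 1, 3, 3, 3]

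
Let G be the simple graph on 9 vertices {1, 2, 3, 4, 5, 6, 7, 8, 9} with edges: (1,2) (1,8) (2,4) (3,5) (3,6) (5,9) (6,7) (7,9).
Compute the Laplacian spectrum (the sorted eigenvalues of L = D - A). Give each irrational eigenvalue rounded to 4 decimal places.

[0, 0, 0.5858, 1.3820, 1.3820, 2, 3.4142, 3.6180, 3.6180]

Reading degrees in the order [1, 2, 3, 4, 5, 6, 7, 8, 9] gives [2, 2, 2, 1, 2, 2, 2, 1, 2]; set D = diag(2, 2, 2, 1, 2, 2, 2, 1, 2) and form L = D - A. The multiplicity of 0 as a Laplacian eigenvalue equals the number of connected components. The 2 zero eigenvalues correspond to the 2 connected components. There are 2 zeros in the spectrum, matching the 2 components. The eigenvalues sum to 16, which equals trace(L) = 2|E|.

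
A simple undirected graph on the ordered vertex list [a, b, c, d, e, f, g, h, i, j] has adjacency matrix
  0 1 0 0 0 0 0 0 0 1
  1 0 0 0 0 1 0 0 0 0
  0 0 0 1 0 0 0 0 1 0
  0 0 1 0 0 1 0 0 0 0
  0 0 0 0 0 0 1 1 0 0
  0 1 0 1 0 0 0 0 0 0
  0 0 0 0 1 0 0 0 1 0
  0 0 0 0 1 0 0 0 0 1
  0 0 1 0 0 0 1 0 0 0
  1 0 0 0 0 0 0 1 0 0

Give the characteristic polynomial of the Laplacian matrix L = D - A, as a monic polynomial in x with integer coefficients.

x^10 - 20x^9 + 170x^8 - 800x^7 + 2275x^6 - 4004x^5 + 4290x^4 - 2640x^3 + 825x^2 - 100x

With the vertex order [a, b, c, d, e, f, g, h, i, j], the degrees are [2, 2, 2, 2, 2, 2, 2, 2, 2, 2], giving D = diag(2, 2, 2, 2, 2, 2, 2, 2, 2, 2) and L = D - A. Computing det(xI - L) by cofactor expansion (or equivalently via sum-over-permutations) gives x^10 - 20x^9 + 170x^8 - 800x^7 + 2275x^6 - 4004x^5 + 4290x^4 - 2640x^3 + 825x^2 - 100x. Since p(0) = det(-L) = 0, x divides p(x). There is one zero in the spectrum, matching the 1 component. The eigenvalues sum to 20, which equals trace(L) = 2|E|.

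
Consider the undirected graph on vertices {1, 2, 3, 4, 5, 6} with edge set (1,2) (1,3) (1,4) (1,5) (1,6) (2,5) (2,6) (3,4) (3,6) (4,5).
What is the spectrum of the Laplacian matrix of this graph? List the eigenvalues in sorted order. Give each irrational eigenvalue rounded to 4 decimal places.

Each diagonal entry of L is the vertex degree and each off-diagonal entry is -1 where an edge is present, 0 otherwise; in the order [1, 2, 3, 4, 5, 6] the diagonal is [5, 3, 3, 3, 3, 3]. The multiplicity of 0 as a Laplacian eigenvalue equals the number of connected components. The single zero eigenvalue shows the graph is connected. There is one zero in the spectrum, matching the 1 component. The eigenvalues sum to 20, which equals trace(L) = 2|E|.

[0, 2.3820, 2.3820, 4.6180, 4.6180, 6]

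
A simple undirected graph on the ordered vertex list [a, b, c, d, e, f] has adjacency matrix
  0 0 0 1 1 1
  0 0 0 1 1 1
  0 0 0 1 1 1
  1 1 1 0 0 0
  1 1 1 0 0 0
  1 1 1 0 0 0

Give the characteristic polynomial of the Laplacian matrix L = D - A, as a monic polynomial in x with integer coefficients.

With the vertex order [a, b, c, d, e, f], the degrees are [3, 3, 3, 3, 3, 3], giving D = diag(3, 3, 3, 3, 3, 3) and L = D - A. The eigenvalues of L are [0, 3, 3, 3, 3, 6]; the characteristic polynomial is the product of (x - lambda_i), which multiplies out to x^6 - 18x^5 + 126x^4 - 432x^3 + 729x^2 - 486x. Since p(0) = det(-L) = 0, x divides p(x).

x^6 - 18x^5 + 126x^4 - 432x^3 + 729x^2 - 486x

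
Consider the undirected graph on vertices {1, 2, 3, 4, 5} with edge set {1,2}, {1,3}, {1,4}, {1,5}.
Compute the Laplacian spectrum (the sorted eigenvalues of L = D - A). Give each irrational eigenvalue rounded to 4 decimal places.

Reading degrees in the order [1, 2, 3, 4, 5] gives [4, 1, 1, 1, 1]; set D = diag(4, 1, 1, 1, 1) and form L = D - A. Since every row of L sums to 0, the all-ones vector is in the kernel and 0 is an eigenvalue. The single zero eigenvalue shows the graph is connected.

[0, 1, 1, 1, 5]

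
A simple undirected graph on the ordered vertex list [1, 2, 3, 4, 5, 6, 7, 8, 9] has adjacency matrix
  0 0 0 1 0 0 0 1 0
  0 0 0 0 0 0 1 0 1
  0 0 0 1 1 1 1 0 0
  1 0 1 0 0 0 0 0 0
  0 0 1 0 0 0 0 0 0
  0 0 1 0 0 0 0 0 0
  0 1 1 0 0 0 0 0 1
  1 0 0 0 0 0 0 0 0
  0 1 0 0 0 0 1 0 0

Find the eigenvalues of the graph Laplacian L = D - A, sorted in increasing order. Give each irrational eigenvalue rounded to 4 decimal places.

[0, 0.2232, 0.4919, 1, 1.4712, 3, 3, 3.4838, 5.3298]

Reading degrees in the order [1, 2, 3, 4, 5, 6, 7, 8, 9] gives [2, 2, 4, 2, 1, 1, 3, 1, 2]; set D = diag(2, 2, 4, 2, 1, 1, 3, 1, 2) and form L = D - A. Since every row of L sums to 0, the all-ones vector is in the kernel and 0 is an eigenvalue. The largest eigenvalue, 5.3298, is at most the vertex count 9.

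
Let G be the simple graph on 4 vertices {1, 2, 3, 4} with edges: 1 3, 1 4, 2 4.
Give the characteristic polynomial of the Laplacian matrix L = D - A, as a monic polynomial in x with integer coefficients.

Each diagonal entry of L is the vertex degree and each off-diagonal entry is -1 where an edge is present, 0 otherwise; in the order [1, 2, 3, 4] the diagonal is [2, 1, 1, 2]. L has integer entries, so p(x) = det(xI - L) has integer coefficients. Expanding the determinant yields x^4 - 6x^3 + 10x^2 - 4x. The constant term is 0 because L is singular (the all-ones vector lies in its kernel).

x^4 - 6x^3 + 10x^2 - 4x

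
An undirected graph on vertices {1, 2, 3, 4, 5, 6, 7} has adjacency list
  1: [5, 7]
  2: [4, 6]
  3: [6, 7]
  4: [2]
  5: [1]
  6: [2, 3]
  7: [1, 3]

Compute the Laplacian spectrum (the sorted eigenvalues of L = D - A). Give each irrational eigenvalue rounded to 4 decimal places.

[0, 0.1981, 0.7530, 1.5550, 2.4450, 3.2470, 3.8019]

Each diagonal entry of L is the vertex degree and each off-diagonal entry is -1 where an edge is present, 0 otherwise; in the order [1, 2, 3, 4, 5, 6, 7] the diagonal is [2, 2, 2, 1, 1, 2, 2]. L is symmetric positive semidefinite, so every eigenvalue is real and nonnegative. The single zero eigenvalue shows the graph is connected. By the matrix-tree theorem the graph has (1/7) * product of the nonzero eigenvalues = 1 spanning tree.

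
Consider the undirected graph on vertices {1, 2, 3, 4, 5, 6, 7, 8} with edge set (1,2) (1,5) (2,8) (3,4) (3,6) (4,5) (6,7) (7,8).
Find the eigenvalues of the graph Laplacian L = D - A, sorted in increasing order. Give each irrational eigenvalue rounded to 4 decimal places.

[0, 0.5858, 0.5858, 2, 2, 3.4142, 3.4142, 4]

With the vertex order [1, 2, 3, 4, 5, 6, 7, 8], the degrees are [2, 2, 2, 2, 2, 2, 2, 2], giving D = diag(2, 2, 2, 2, 2, 2, 2, 2) and L = D - A. Diagonalising L (or applying a numerical eigensolver to the 8x8 matrix) gives the spectrum above. The single zero eigenvalue shows the graph is connected. There is one zero in the spectrum, matching the 1 component. The largest eigenvalue, 4, is at most the vertex count 8.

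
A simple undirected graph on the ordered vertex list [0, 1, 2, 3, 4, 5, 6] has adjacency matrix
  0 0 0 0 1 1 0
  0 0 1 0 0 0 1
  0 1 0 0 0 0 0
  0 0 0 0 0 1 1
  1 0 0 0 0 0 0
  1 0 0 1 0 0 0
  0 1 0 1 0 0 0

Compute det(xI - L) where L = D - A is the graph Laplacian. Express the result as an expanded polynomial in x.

x^7 - 12x^6 + 55x^5 - 120x^4 + 126x^3 - 56x^2 + 7x

Reading degrees in the order [0, 1, 2, 3, 4, 5, 6] gives [2, 2, 1, 2, 1, 2, 2]; set D = diag(2, 2, 1, 2, 1, 2, 2) and form L = D - A. L has integer entries, so p(x) = det(xI - L) has integer coefficients. Expanding the determinant yields x^7 - 12x^6 + 55x^5 - 120x^4 + 126x^3 - 56x^2 + 7x. The constant term is 0 because L is singular (the all-ones vector lies in its kernel). By the matrix-tree theorem the graph has (1/7) * product of the nonzero eigenvalues = 1 spanning tree.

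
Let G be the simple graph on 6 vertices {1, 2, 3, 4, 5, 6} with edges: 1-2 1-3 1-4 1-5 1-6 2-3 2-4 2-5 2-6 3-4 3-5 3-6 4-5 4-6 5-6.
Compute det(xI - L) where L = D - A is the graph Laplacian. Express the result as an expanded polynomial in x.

x^6 - 30x^5 + 360x^4 - 2160x^3 + 6480x^2 - 7776x

Each diagonal entry of L is the vertex degree and each off-diagonal entry is -1 where an edge is present, 0 otherwise; in the order [1, 2, 3, 4, 5, 6] the diagonal is [5, 5, 5, 5, 5, 5]. L has integer entries, so p(x) = det(xI - L) has integer coefficients. Expanding the determinant yields x^6 - 30x^5 + 360x^4 - 2160x^3 + 6480x^2 - 7776x. The constant term is 0 because L is singular (the all-ones vector lies in its kernel). The eigenvalues sum to 30, which equals trace(L) = 2|E|.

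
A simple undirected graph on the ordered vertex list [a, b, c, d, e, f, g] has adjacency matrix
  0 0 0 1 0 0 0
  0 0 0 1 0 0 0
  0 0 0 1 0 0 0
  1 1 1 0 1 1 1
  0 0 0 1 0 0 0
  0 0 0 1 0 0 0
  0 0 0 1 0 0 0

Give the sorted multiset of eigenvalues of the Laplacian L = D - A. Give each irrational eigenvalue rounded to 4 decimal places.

Reading degrees in the order [a, b, c, d, e, f, g] gives [1, 1, 1, 6, 1, 1, 1]; set D = diag(1, 1, 1, 6, 1, 1, 1) and form L = D - A. L is symmetric positive semidefinite, so every eigenvalue is real and nonnegative. The single zero eigenvalue shows the graph is connected. There is one zero in the spectrum, matching the 1 component. The largest eigenvalue, 7, is at most the vertex count 7.

[0, 1, 1, 1, 1, 1, 7]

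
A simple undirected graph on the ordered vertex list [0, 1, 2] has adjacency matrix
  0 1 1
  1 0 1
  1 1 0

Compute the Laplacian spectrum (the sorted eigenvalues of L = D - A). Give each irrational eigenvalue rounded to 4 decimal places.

[0, 3, 3]

Reading degrees in the order [0, 1, 2] gives [2, 2, 2]; set D = diag(2, 2, 2) and form L = D - A. The multiplicity of 0 as a Laplacian eigenvalue equals the number of connected components. The largest eigenvalue, 3, is at most the vertex count 3.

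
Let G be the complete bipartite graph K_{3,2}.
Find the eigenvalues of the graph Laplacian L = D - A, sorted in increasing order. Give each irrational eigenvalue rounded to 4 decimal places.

The graph has 5 vertices and degree multiset [3, 3, 2, 2, 2]; D is the diagonal matrix of degrees and L = D - A. Since every row of L sums to 0, the all-ones vector is in the kernel and 0 is an eigenvalue. The eigenvalues sum to 12, which equals trace(L) = 2|E|.

[0, 2, 2, 3, 5]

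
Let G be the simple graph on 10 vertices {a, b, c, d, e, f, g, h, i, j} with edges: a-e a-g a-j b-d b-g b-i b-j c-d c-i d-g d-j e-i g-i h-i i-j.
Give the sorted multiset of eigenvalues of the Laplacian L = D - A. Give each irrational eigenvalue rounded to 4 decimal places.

[0, 0, 0.9361, 1.4396, 2.1217, 3.4260, 4, 4.8212, 5.7016, 7.5538]

Reading degrees in the order [a, b, c, d, e, f, g, h, i, j] gives [3, 4, 2, 4, 2, 0, 4, 1, 6, 4]; set D = diag(3, 4, 2, 4, 2, 0, 4, 1, 6, 4) and form L = D - A. Since every row of L sums to 0, the all-ones vector is in the kernel and 0 is an eigenvalue. The 2 zero eigenvalues correspond to the 2 connected components. The largest eigenvalue, 7.5538, is at most the vertex count 10.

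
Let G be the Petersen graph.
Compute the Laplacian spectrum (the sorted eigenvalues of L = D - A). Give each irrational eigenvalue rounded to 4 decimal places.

The graph has 10 vertices and degree multiset [3, 3, 3, 3, 3, 3, 3, 3, 3, 3]; D is the diagonal matrix of degrees and L = D - A. Since every row of L sums to 0, the all-ones vector is in the kernel and 0 is an eigenvalue. The eigenvalues sum to 30, which equals trace(L) = 2|E|.

[0, 2, 2, 2, 2, 2, 5, 5, 5, 5]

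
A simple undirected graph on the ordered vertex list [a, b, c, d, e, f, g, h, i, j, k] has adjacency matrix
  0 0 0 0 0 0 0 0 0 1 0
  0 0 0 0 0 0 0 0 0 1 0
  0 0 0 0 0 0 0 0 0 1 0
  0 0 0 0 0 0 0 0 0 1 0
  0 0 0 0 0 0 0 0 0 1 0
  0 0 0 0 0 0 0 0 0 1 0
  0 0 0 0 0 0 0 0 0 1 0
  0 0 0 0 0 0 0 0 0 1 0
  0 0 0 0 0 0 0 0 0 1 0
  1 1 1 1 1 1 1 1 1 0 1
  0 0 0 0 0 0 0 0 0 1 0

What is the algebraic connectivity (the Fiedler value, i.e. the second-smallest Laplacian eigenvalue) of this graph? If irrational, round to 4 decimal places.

1

With the vertex order [a, b, c, d, e, f, g, h, i, j, k], the degrees are [1, 1, 1, 1, 1, 1, 1, 1, 1, 10, 1], giving D = diag(1, 1, 1, 1, 1, 1, 1, 1, 1, 10, 1) and L = D - A. Computing the eigenvalues of L and sorting gives [0, 1, 1, 1, 1, 1, 1, 1, 1, 1, 11]. The Fiedler value lambda_2 = 1 is strictly positive, so the graph is connected. The eigenvalues sum to 20, which equals trace(L) = 2|E|.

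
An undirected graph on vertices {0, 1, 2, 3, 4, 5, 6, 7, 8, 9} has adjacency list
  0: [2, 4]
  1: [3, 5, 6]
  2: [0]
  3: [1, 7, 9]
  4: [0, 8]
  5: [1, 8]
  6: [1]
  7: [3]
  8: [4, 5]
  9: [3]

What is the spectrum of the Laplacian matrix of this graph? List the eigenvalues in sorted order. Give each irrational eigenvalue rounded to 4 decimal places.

Each diagonal entry of L is the vertex degree and each off-diagonal entry is -1 where an edge is present, 0 otherwise; in the order [0, 1, 2, 3, 4, 5, 6, 7, 8, 9] the diagonal is [2, 3, 1, 3, 2, 2, 1, 1, 2, 1]. Since every row of L sums to 0, the all-ones vector is in the kernel and 0 is an eigenvalue.

[0, 0.1236, 0.4790, 0.7723, 1, 1.5904, 2.5350, 3.1669, 3.6885, 4.6442]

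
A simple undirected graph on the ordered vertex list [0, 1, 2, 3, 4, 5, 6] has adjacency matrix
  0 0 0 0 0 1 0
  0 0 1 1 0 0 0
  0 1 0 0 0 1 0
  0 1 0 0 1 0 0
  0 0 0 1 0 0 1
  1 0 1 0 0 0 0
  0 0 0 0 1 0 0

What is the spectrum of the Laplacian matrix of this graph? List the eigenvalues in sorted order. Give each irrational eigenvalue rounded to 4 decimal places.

[0, 0.1981, 0.7530, 1.5550, 2.4450, 3.2470, 3.8019]

Reading degrees in the order [0, 1, 2, 3, 4, 5, 6] gives [1, 2, 2, 2, 2, 2, 1]; set D = diag(1, 2, 2, 2, 2, 2, 1) and form L = D - A. L is symmetric positive semidefinite, so every eigenvalue is real and nonnegative. There is one zero in the spectrum, matching the 1 component.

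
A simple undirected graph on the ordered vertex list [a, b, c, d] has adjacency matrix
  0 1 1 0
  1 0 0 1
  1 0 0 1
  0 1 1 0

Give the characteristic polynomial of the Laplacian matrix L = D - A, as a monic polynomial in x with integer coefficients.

x^4 - 8x^3 + 20x^2 - 16x

With the vertex order [a, b, c, d], the degrees are [2, 2, 2, 2], giving D = diag(2, 2, 2, 2) and L = D - A. L has integer entries, so p(x) = det(xI - L) has integer coefficients. Expanding the determinant yields x^4 - 8x^3 + 20x^2 - 16x. The coefficient of x^3 equals -trace(L) = -8, matching the sum of degrees. The largest eigenvalue, 4, is at most the vertex count 4.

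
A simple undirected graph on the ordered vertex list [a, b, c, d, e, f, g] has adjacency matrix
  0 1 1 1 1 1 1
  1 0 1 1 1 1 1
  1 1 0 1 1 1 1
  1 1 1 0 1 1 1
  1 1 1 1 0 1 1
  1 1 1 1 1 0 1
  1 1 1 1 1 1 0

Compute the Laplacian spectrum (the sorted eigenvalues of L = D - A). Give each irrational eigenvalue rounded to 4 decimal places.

With the vertex order [a, b, c, d, e, f, g], the degrees are [6, 6, 6, 6, 6, 6, 6], giving D = diag(6, 6, 6, 6, 6, 6, 6) and L = D - A. Diagonalising L (or applying a numerical eigensolver to the 7x7 matrix) gives the spectrum above. There is one zero in the spectrum, matching the 1 component. The largest eigenvalue, 7, is at most the vertex count 7.

[0, 7, 7, 7, 7, 7, 7]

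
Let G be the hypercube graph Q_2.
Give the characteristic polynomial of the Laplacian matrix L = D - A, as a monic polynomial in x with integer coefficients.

x^4 - 8x^3 + 20x^2 - 16x

The graph has 4 vertices and degree multiset [2, 2, 2, 2]; D is the diagonal matrix of degrees and L = D - A. Computing det(xI - L) by cofactor expansion (or equivalently via sum-over-permutations) gives x^4 - 8x^3 + 20x^2 - 16x. Since p(0) = det(-L) = 0, x divides p(x). There is one zero in the spectrum, matching the 1 component. By the matrix-tree theorem the graph has (1/4) * product of the nonzero eigenvalues = 4 spanning trees.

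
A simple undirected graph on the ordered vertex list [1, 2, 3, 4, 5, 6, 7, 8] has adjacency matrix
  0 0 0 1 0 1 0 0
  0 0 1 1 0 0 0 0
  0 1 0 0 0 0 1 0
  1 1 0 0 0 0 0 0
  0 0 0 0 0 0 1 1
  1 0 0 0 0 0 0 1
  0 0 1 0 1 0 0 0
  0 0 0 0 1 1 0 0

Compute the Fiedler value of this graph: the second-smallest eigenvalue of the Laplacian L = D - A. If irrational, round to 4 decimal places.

Reading degrees in the order [1, 2, 3, 4, 5, 6, 7, 8] gives [2, 2, 2, 2, 2, 2, 2, 2]; set D = diag(2, 2, 2, 2, 2, 2, 2, 2) and form L = D - A. The sorted Laplacian eigenvalues are [0, 0.5858, 0.5858, 2, 2, 3.4142, 3.4142, 4]; the algebraic connectivity is the second entry, 0.5858. The eigenvalues sum to 16, which equals trace(L) = 2|E|.

0.5858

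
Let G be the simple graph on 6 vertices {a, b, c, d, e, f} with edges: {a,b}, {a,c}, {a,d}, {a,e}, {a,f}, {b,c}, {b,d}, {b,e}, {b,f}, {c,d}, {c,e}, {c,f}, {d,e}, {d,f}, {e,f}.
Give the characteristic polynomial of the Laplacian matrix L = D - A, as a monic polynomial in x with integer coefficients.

x^6 - 30x^5 + 360x^4 - 2160x^3 + 6480x^2 - 7776x

Reading degrees in the order [a, b, c, d, e, f] gives [5, 5, 5, 5, 5, 5]; set D = diag(5, 5, 5, 5, 5, 5) and form L = D - A. Computing det(xI - L) by cofactor expansion (or equivalently via sum-over-permutations) gives x^6 - 30x^5 + 360x^4 - 2160x^3 + 6480x^2 - 7776x. The constant term is 0 because L is singular (the all-ones vector lies in its kernel). There is one zero in the spectrum, matching the 1 component.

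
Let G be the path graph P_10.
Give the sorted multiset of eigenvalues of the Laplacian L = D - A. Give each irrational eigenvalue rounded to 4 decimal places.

[0, 0.0979, 0.3820, 0.8244, 1.3820, 2, 2.6180, 3.1756, 3.6180, 3.9021]

The graph has 10 vertices and degree multiset [2, 2, 2, 2, 2, 2, 2, 2, 1, 1]; D is the diagonal matrix of degrees and L = D - A. L is symmetric positive semidefinite, so every eigenvalue is real and nonnegative. There is one zero in the spectrum, matching the 1 component.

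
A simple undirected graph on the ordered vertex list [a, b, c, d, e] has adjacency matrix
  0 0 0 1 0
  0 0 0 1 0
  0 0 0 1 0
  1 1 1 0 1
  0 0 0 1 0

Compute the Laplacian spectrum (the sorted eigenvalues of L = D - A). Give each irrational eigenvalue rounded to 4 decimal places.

[0, 1, 1, 1, 5]

Reading degrees in the order [a, b, c, d, e] gives [1, 1, 1, 4, 1]; set D = diag(1, 1, 1, 4, 1) and form L = D - A. The multiplicity of 0 as a Laplacian eigenvalue equals the number of connected components. The single zero eigenvalue shows the graph is connected. The eigenvalues sum to 8, which equals trace(L) = 2|E|.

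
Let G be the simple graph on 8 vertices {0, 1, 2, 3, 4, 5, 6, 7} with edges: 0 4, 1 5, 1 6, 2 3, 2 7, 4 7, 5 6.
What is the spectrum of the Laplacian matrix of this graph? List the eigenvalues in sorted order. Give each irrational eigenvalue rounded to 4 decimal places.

Reading degrees in the order [0, 1, 2, 3, 4, 5, 6, 7] gives [1, 2, 2, 1, 2, 2, 2, 2]; set D = diag(1, 2, 2, 1, 2, 2, 2, 2) and form L = D - A. Diagonalising L (or applying a numerical eigensolver to the 8x8 matrix) gives the spectrum above. The 2 zero eigenvalues correspond to the 2 connected components. There are 2 zeros in the spectrum, matching the 2 components.

[0, 0, 0.3820, 1.3820, 2.6180, 3, 3, 3.6180]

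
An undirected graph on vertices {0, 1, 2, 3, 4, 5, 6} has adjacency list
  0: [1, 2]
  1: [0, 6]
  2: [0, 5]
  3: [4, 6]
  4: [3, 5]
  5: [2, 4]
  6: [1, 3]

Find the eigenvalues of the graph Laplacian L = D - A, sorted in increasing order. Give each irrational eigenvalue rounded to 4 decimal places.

Reading degrees in the order [0, 1, 2, 3, 4, 5, 6] gives [2, 2, 2, 2, 2, 2, 2]; set D = diag(2, 2, 2, 2, 2, 2, 2) and form L = D - A. L is symmetric positive semidefinite, so every eigenvalue is real and nonnegative. The largest eigenvalue, 3.8019, is at most the vertex count 7.

[0, 0.7530, 0.7530, 2.4450, 2.4450, 3.8019, 3.8019]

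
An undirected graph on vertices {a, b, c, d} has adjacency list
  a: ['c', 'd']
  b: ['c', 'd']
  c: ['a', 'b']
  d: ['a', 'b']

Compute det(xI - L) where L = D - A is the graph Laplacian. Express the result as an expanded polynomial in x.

x^4 - 8x^3 + 20x^2 - 16x

Each diagonal entry of L is the vertex degree and each off-diagonal entry is -1 where an edge is present, 0 otherwise; in the order [a, b, c, d] the diagonal is [2, 2, 2, 2]. The eigenvalues of L are [0, 2, 2, 4]; the characteristic polynomial is the product of (x - lambda_i), which multiplies out to x^4 - 8x^3 + 20x^2 - 16x. The constant term is 0 because L is singular (the all-ones vector lies in its kernel). There is one zero in the spectrum, matching the 1 component.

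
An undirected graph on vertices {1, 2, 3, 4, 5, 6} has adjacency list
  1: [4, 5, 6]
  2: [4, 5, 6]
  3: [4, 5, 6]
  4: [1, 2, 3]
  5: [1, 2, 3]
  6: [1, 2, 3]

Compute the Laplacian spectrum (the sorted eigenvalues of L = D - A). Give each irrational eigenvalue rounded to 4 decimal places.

[0, 3, 3, 3, 3, 6]

Reading degrees in the order [1, 2, 3, 4, 5, 6] gives [3, 3, 3, 3, 3, 3]; set D = diag(3, 3, 3, 3, 3, 3) and form L = D - A. Since every row of L sums to 0, the all-ones vector is in the kernel and 0 is an eigenvalue. By the matrix-tree theorem the graph has (1/6) * product of the nonzero eigenvalues = 81 spanning trees.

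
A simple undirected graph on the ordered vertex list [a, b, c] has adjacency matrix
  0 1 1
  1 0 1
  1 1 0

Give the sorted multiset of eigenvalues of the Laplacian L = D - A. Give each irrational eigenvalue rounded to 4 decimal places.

[0, 3, 3]

With the vertex order [a, b, c], the degrees are [2, 2, 2], giving D = diag(2, 2, 2) and L = D - A. L is symmetric positive semidefinite, so every eigenvalue is real and nonnegative. The largest eigenvalue, 3, is at most the vertex count 3. By the matrix-tree theorem the graph has (1/3) * product of the nonzero eigenvalues = 3 spanning trees.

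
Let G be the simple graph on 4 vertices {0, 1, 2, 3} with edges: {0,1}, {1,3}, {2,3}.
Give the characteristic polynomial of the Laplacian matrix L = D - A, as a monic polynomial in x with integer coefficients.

Reading degrees in the order [0, 1, 2, 3] gives [1, 2, 1, 2]; set D = diag(1, 2, 1, 2) and form L = D - A. Computing det(xI - L) by cofactor expansion (or equivalently via sum-over-permutations) gives x^4 - 6x^3 + 10x^2 - 4x. The coefficient of x^3 equals -trace(L) = -6, matching the sum of degrees. The largest eigenvalue, 3.4142, is at most the vertex count 4.

x^4 - 6x^3 + 10x^2 - 4x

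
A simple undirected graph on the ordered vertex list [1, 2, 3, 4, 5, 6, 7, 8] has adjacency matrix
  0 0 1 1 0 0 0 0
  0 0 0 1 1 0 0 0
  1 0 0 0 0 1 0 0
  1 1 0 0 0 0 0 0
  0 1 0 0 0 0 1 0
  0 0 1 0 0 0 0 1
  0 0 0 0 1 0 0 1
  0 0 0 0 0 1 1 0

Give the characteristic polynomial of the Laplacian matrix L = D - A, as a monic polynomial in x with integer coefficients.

x^8 - 16x^7 + 104x^6 - 352x^5 + 660x^4 - 672x^3 + 336x^2 - 64x

Each diagonal entry of L is the vertex degree and each off-diagonal entry is -1 where an edge is present, 0 otherwise; in the order [1, 2, 3, 4, 5, 6, 7, 8] the diagonal is [2, 2, 2, 2, 2, 2, 2, 2]. L has integer entries, so p(x) = det(xI - L) has integer coefficients. Expanding the determinant yields x^8 - 16x^7 + 104x^6 - 352x^5 + 660x^4 - 672x^3 + 336x^2 - 64x. Since p(0) = det(-L) = 0, x divides p(x).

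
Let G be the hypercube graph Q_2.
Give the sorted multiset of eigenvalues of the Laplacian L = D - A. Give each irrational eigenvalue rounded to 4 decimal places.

[0, 2, 2, 4]

The graph has 4 vertices and degree multiset [2, 2, 2, 2]; D is the diagonal matrix of degrees and L = D - A. Diagonalising L (or applying a numerical eigensolver to the 4x4 matrix) gives the spectrum above. There is one zero in the spectrum, matching the 1 component. The largest eigenvalue, 4, is at most the vertex count 4.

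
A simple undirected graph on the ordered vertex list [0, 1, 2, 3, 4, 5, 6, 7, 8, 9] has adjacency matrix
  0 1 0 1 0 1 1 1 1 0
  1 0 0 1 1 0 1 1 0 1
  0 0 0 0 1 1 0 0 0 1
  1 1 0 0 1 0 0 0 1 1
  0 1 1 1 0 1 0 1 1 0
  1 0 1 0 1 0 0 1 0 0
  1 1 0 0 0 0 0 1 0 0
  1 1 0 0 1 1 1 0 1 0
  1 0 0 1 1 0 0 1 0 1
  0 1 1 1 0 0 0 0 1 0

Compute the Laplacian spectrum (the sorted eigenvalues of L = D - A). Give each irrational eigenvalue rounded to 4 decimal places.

Reading degrees in the order [0, 1, 2, 3, 4, 5, 6, 7, 8, 9] gives [6, 6, 3, 5, 6, 4, 3, 6, 5, 4]; set D = diag(6, 6, 3, 5, 6, 4, 3, 6, 5, 4) and form L = D - A. L is symmetric positive semidefinite, so every eigenvalue is real and nonnegative. The largest eigenvalue, 8.3660, is at most the vertex count 10. The eigenvalues sum to 48, which equals trace(L) = 2|E|.

[0, 2.1203, 2.8942, 3.6194, 5.2704, 5.4675, 6, 6.5556, 7.7066, 8.3660]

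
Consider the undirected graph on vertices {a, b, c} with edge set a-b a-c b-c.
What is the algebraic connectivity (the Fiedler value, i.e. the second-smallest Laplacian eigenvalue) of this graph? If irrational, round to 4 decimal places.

With the vertex order [a, b, c], the degrees are [2, 2, 2], giving D = diag(2, 2, 2) and L = D - A. Computing the eigenvalues of L and sorting gives [0, 3, 3]. The Fiedler value lambda_2 = 3 is strictly positive, so the graph is connected. There is one zero in the spectrum, matching the 1 component. By the matrix-tree theorem the graph has (1/3) * product of the nonzero eigenvalues = 3 spanning trees.

3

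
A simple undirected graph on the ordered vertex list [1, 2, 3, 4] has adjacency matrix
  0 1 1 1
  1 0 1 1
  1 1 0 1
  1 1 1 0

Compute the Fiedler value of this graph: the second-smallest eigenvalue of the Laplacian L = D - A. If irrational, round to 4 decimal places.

Each diagonal entry of L is the vertex degree and each off-diagonal entry is -1 where an edge is present, 0 otherwise; in the order [1, 2, 3, 4] the diagonal is [3, 3, 3, 3]. The smallest Laplacian eigenvalue is always 0. The next one, lambda_2 = 4, measures how hard the graph is to disconnect: larger values mean better connectivity. There is one zero in the spectrum, matching the 1 component. The eigenvalues sum to 12, which equals trace(L) = 2|E|.

4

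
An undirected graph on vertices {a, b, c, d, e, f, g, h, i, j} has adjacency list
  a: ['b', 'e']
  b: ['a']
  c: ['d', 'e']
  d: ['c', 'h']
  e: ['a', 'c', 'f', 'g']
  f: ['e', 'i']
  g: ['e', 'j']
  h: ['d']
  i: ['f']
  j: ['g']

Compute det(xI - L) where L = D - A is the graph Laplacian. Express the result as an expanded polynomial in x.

With the vertex order [a, b, c, d, e, f, g, h, i, j], the degrees are [2, 1, 2, 2, 4, 2, 2, 1, 1, 1], giving D = diag(2, 1, 2, 2, 4, 2, 2, 1, 1, 1) and L = D - A. Computing det(xI - L) by cofactor expansion (or equivalently via sum-over-permutations) gives x^10 - 18x^9 + 133x^8 - 526x^7 + 1212x^6 - 1656x^5 + 1309x^4 - 564x^3 + 121x^2 - 10x. The constant term is 0 because L is singular (the all-ones vector lies in its kernel).

x^10 - 18x^9 + 133x^8 - 526x^7 + 1212x^6 - 1656x^5 + 1309x^4 - 564x^3 + 121x^2 - 10x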